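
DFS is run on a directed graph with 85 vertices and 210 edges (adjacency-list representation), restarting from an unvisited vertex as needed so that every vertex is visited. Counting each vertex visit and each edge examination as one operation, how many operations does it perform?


A full DFS traversal processes each vertex exactly once (push/pop on stack).
Each directed edge is examined once.
V = 85, E = 210
V + E = 295


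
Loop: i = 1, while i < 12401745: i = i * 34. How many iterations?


i multiplies by 34 each step:
i = 1 -> 34 -> 1156 -> 39304 -> 1336336 -> 45435424 (stop)
Iterations = ceil(log_34(12401745)) = 5


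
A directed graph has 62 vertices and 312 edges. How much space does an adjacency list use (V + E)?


Adjacency list: one list head per vertex + one entry per edge
Vertex heads: 62
Edge entries: 312
Total = 62 + 312 = 374


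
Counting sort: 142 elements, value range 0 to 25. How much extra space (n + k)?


n = 142 (output array)
k = 26 (count array for 26 distinct values)
Extra space = 142 + 26 = 168


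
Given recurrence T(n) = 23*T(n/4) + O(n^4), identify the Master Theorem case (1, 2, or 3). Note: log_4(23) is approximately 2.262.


Master Theorem parameters: a=23, b=4, c=4
log_b(a) = 2.262
Compare b^c with a: 4^4 = 256 > 23, so c > log_b(a).
Comparing c=4 vs log_b(a)=2.262:
4 > 2.262 => Case 3
Result: T(n) = O(n^4)
Master Theorem case = 3


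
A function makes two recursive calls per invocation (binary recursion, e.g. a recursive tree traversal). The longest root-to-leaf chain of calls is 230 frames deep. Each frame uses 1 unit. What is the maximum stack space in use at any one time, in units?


Binary recursion: the two calls run one after the other, so only one root-to-leaf chain of frames is on the stack at a time.
Maximum depth (longest chain) = 230 frames
Each frame = 1 unit
Max stack space = 230 * 1 = 230


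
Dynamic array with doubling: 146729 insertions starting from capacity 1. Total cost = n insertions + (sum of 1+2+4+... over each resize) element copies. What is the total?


n = 146729
Insertion costs: 146729
Resizes copy 1, 2, 4, ... up to the largest power of 2 that is <= n-1 = 146728, i.e. 131072.
Copy costs = 1 + 2 + 4 + 8 + 16 + 32 + 64 + 128 + 256 + 512 + 1024 + 2048 + 4096 + 8192 + 16384 + 32768 + 65536 + 131072 = 262143
Total = 146729 + 262143 = 408872


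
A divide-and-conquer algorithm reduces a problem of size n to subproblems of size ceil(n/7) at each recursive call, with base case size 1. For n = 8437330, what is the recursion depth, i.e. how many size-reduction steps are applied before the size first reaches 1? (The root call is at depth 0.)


Each step divides the size by 7 (rounding up); after k steps the size is ceil(n/7^k), which equals 1 exactly when 7^k >= n.
So the depth is the smallest k with 7^k >= 8437330, i.e. ceil(log_7(8437330)).
7^8 = 5764801 < 8437330 <= 40353607 = 7^9
Recursion depth = 9


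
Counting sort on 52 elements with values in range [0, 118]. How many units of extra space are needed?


Output array size: 52 (to store sorted result)
Count array size: 119 (one slot per possible value, range 0 to 118)
Total extra space = 52 + 119 = 171


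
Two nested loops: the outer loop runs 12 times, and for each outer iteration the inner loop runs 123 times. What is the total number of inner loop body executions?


Outer loop: 12 iterations
Inner loop: 123 iterations per outer iteration
Total = 12 * 123 = 1476


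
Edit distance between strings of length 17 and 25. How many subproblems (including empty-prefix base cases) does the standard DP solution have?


The table includes base cases (empty prefixes).
Rows: (m+1) = 18
Columns: (n+1) = 26
Total = 18 * 26 = 468


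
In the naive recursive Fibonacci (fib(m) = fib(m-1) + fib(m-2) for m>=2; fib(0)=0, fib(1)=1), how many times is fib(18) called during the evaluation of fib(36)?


Let N(m) = number of times fib(m) is called while evaluating fib(36).
N(36) = 1 (the initial call).
N(35) = 1 (only fib(36) calls it).
For 1 <= m <= 34: fib(m) is called by fib(m+1) and fib(m+2), so
  N(m) = N(m+1) + N(m+2).
fib(0) is called only by fib(2), so N(0) = N(2).
Walk down from m=36:
  N(36)=1, N(35)=1, N(34)=2, N(33)=3, N(32)=5, N(31)=8, N(30)=13, N(29)=21, N(28)=34, N(27)=55, N(26)=89, N(25)=144, N(24)=233, N(23)=377, N(22)=610, N(21)=987, N(20)=1597, N(19)=2584, N(18)=4181
N(18) = 4181


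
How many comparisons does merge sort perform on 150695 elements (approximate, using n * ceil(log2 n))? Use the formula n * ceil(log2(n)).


Recursion depth: ceil(log2(150695)) = 18
Each recursion level merges n = 150695 elements
Total = 150695 * 18 = 2712510


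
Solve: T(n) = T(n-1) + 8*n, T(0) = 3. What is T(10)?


Expanding the recurrence:
T(10) = T(9) + 8*10
       = T(8) + 8*9 + 8*10
       ...
       = T(0) + 8*(1 + 2 + ... + 10)
       = 3 + 8 * 10*11/2
       = 3 + 8 * 55
       = 3 + 440 = 443


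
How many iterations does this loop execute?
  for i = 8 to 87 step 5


The loop variable i takes values starting at 8 and increments by 5 each iteration.
Sequence: i = 8, 13, 18, 23, 28, 33, 38, 43, 48, ...
The upper bound 87 is inclusive, so the count is floor((last - first) / step) + 1:
floor((87 - 8) / 5) + 1 = floor(79/5) + 1 = 15 + 1 = 16


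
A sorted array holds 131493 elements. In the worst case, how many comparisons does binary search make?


Halving sequence: 131493 -> 65746 -> 32873 -> 16436 -> 8218 -> 4109 -> 2054 -> 1027 -> 513 -> 256 -> 128 -> 64 -> 32 -> 16 -> 8 -> 4 -> 2 -> 1
Number of halvings = 17
Max comparisons = 17 + 1 = 18


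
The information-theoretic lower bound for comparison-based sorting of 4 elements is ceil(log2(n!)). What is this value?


A binary decision tree of height h has at most 2^h leaves and needs at least n! of them, so h >= ceil(log2(n!)).
Compute 4! as a running product:
  x2 = 2, x3 = 6, x4 = 24
4! = 24
Bracket between powers of 2:
  2^4 = 16 < 24 <= 32 = 2^5
So ceil(log2(4!)) = 5


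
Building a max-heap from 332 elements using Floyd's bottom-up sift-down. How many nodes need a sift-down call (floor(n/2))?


In a heap of 332 elements (0-indexed array):
  Last element index: 331
  Parent of last element: floor((331 - 1) / 2) = 165
  Internal nodes: indices 0 to 165
  Count = floor(332/2) = 166


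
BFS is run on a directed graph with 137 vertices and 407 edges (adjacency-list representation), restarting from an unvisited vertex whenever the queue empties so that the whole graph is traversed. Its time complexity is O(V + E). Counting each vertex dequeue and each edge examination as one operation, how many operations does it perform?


A full BFS traversal dequeues each vertex exactly once and examines each directed edge exactly once.
V = 137 (vertex processing cost)
E = 407 (edge examination cost)
Total operations proportional to V + E = 137 + 407 = 544


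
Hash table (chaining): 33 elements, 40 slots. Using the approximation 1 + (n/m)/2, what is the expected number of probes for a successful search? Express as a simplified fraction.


Computing expected probes:
alpha = 33/40
= 1 + alpha/2
= 1 + 33/(2*40)
= (2*40 + 33) / (2*40)
= 113/80


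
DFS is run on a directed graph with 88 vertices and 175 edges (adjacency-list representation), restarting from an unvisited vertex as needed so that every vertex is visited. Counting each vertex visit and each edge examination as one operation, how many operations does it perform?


A full DFS traversal processes each vertex exactly once (push/pop on stack).
Each directed edge is examined once.
V = 88, E = 175
V + E = 263


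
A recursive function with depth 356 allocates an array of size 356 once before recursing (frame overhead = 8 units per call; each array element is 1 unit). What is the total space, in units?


Array allocation: 356 units (allocated once)
Stack frames: 356 deep * 8 per frame = 2848 units
Total = 356 + 2848 = 3204


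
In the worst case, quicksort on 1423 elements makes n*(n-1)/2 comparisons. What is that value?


Sum of comparisons per partition:
1422 + 1421 + ... + 1 + 0
= 1423 * (1423 - 1) / 2
= 1423 * 1422 / 2
= 1011753


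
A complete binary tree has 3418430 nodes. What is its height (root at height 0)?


In a complete binary tree, level k holds nodes 2^k .. 2^(k+1)-1 (1-indexed).
Height = floor(log2(n)) = floor(log2(3418430)) = 21
Check: 2^21 = 2097152 <= 3418430 < 4194304 = 2^22


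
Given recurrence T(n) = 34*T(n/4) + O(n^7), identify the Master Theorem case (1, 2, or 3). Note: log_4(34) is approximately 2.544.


Master Theorem parameters: a=34, b=4, c=7
log_b(a) = 2.544
Compare b^c with a: 4^7 = 16384 > 34, so c > log_b(a).
Comparing c=7 vs log_b(a)=2.544:
7 > 2.544 => Case 3
Result: T(n) = O(n^7)
Master Theorem case = 3


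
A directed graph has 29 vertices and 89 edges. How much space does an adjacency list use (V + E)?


Adjacency list: one list head per vertex + one entry per edge
Vertex heads: 29
Edge entries: 89
Total = 29 + 89 = 118


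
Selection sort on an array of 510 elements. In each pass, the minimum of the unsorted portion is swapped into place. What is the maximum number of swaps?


Selection sort performs one swap per pass:
  Pass 1: find min in positions 0 to 509, swap with position 0
  Pass 2: find min in positions 1 to 509, swap with position 1
  Pass 3: find min in positions 2 to 509, swap with position 2
  Pass 4: find min in positions 3 to 509, swap with position 3
  Pass 5: find min in positions 4 to 509, swap with position 4
  ... (504 more passes)
Total passes (and swaps) = n - 1 = 510 - 1 = 509


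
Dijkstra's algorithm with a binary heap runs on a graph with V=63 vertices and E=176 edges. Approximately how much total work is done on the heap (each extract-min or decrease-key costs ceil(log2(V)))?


Dijkstra with a binary heap: each vertex is extracted once, each edge may relax once.
Each heap operation costs O(log V).
V + E = 63 + 176 = 239
ceil(log2(63)) = 6 (since 2^5 = 32 < 63 <= 64 = 2^6)
Total heap work = (V+E) * ceil(log2(V)) = 239 * 6 = 1434


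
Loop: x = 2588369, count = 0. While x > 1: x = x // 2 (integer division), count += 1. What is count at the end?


The variable x halves each step:
x = 2588369 -> 1294184 -> 647092 -> 323546 -> 161773 -> 80886 -> 40443 -> 20221 -> 10110 -> 5055 -> 2527 -> 1263 -> 631 -> 315 -> 157 -> 78 -> 39 -> 19 -> 9 -> 4 -> 2 -> 1
Number of halvings = floor(log2(2588369)) = 21


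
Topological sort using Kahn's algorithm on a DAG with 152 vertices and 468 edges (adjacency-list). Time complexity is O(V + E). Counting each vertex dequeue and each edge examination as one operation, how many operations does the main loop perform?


Kahn's algorithm:
  1. Compute in-degrees: O(V + E)
  2. Process queue: each vertex dequeued once (O(V))
     each edge examined once (O(E))
Total = V + E = 152 + 468 = 620


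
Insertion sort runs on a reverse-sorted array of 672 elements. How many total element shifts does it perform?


Sum of shifts = 1 + 2 + 3 + ... + 671
= 672 * 671 / 2
= 450912 / 2
= 225456


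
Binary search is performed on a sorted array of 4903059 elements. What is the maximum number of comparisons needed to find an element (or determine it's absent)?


Binary search halves the search space each comparison:
  Step 1: search space = 4903059 -> 2451529
  Step 2: search space = 2451529 -> 1225764
  Step 3: search space = 1225764 -> 612882
  Step 4: search space = 612882 -> 306441
  Step 5: search space = 306441 -> 153220
  Step 6: search space = 153220 -> 76610
  Step 7: search space = 76610 -> 38305
  Step 8: search space = 38305 -> 19152
  Step 9: search space = 19152 -> 9576
  Step 10: search space = 9576 -> 4788
  Step 11: search space = 4788 -> 2394
  Step 12: search space = 2394 -> 1197
  Step 13: search space = 1197 -> 598
  Step 14: search space = 598 -> 299
  Step 15: search space = 299 -> 149
  Step 16: search space = 149 -> 74
  Step 17: search space = 74 -> 37
  Step 18: search space = 37 -> 18
  Step 19: search space = 18 -> 9
  Step 20: search space = 9 -> 4
  Step 21: search space = 4 -> 2
  Step 22: search space = 2 -> 1
  Step 23: search space = 1 (final check)
Maximum comparisons = floor(log2(4903059)) + 1 = 22 + 1 = 23


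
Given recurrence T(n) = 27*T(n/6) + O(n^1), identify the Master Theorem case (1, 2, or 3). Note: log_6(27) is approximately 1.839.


Master Theorem parameters: a=27, b=6, c=1
log_b(a) = 1.839
Compare b^c with a: 6^1 = 6 < 27, so c < log_b(a).
Comparing c=1 vs log_b(a)=1.839:
1 < 1.839 => Case 1
Result: T(n) = O(n^(log_6 27)) ~ O(n^1.839)
Master Theorem case = 1


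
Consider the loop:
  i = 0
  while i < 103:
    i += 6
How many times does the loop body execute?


Starting at i = 0, each iteration adds 6.
Iterations until i >= 103:
  Iteration 1: i = 0 -> i = 6
  Iteration 2: i = 6 -> i = 12
  Iteration 3: i = 12 -> i = 18
  Iteration 4: i = 18 -> i = 24
  Iteration 5: i = 24 -> i = 30
  Iteration 6: i = 30 -> i = 36
  Iteration 7: i = 36 -> i = 42
  Iteration 8: i = 42 -> i = 48
  ... continuing ...
Total iterations = ceil(103/6) = 18


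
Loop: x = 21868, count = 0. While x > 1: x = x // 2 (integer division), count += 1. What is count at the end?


The variable x halves each step:
x = 21868 -> 10934 -> 5467 -> 2733 -> 1366 -> 683 -> 341 -> 170 -> 85 -> 42 -> 21 -> 10 -> 5 -> 2 -> 1
Number of halvings = floor(log2(21868)) = 14


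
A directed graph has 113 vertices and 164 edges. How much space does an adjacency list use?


Adjacency list: one list head per vertex + one entry per edge
Vertex heads: 113
Edge entries: 164
Total = 113 + 164 = 277


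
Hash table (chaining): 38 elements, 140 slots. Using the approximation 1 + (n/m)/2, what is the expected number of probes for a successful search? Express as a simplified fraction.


Computing expected probes:
alpha = 38/140
= 1 + alpha/2
= 1 + 38/(2*140)
= (2*140 + 38) / (2*140)
= 318/280 = 159/140


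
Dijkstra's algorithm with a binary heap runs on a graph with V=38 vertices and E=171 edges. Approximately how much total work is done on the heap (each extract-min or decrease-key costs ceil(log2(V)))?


Dijkstra with a binary heap: each vertex is extracted once, each edge may relax once.
Each heap operation costs O(log V).
V + E = 38 + 171 = 209
ceil(log2(38)) = 6 (since 2^5 = 32 < 38 <= 64 = 2^6)
Total heap work = (V+E) * ceil(log2(V)) = 209 * 6 = 1254


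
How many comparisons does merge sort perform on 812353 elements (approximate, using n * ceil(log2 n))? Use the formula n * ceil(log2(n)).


Recursion depth: ceil(log2(812353)) = 20
Each recursion level merges n = 812353 elements
Total = 812353 * 20 = 16247060


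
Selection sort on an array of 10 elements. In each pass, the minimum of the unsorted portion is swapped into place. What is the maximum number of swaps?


Selection sort performs one swap per pass:
  Pass 1: find min in positions 0 to 9, swap with position 0
  Pass 2: find min in positions 1 to 9, swap with position 1
  Pass 3: find min in positions 2 to 9, swap with position 2
  Pass 4: find min in positions 3 to 9, swap with position 3
  Pass 5: find min in positions 4 to 9, swap with position 4
  ... (4 more passes)
Total passes (and swaps) = n - 1 = 10 - 1 = 9


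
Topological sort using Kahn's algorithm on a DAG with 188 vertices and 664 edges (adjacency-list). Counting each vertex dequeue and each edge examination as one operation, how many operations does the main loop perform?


Kahn's algorithm:
  1. Compute in-degrees: O(V + E)
  2. Process queue: each vertex dequeued once (O(V))
     each edge examined once (O(E))
Total = V + E = 188 + 664 = 852


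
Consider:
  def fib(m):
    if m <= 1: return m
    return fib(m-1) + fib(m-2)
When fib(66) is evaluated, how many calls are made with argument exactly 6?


Let N(m) = number of times fib(m) is called while evaluating fib(66).
N(66) = 1 (the initial call).
N(65) = 1 (only fib(66) calls it).
For 1 <= m <= 64: fib(m) is called by fib(m+1) and fib(m+2), so
  N(m) = N(m+1) + N(m+2).
fib(0) is called only by fib(2), so N(0) = N(2).
Walk down from m=66:
  N(66)=1, N(65)=1, N(64)=2, N(63)=3, N(62)=5, N(61)=8, N(60)=13, N(59)=21, N(58)=34, N(57)=55, N(56)=89, N(55)=144, N(54)=233, N(53)=377, N(52)=610, N(51)=987, N(50)=1597, N(49)=2584, N(48)=4181, N(47)=6765, N(46)=10946, N(45)=17711, N(44)=28657, N(43)=46368, N(42)=75025, N(41)=121393, N(40)=196418, N(39)=317811, N(38)=514229, N(37)=832040, N(36)=1346269, N(35)=2178309, N(34)=3524578, N(33)=5702887, N(32)=9227465, N(31)=14930352, N(30)=24157817, N(29)=39088169, N(28)=63245986, N(27)=102334155, N(26)=165580141, N(25)=267914296, N(24)=433494437, N(23)=701408733, N(22)=1134903170, N(21)=1836311903, N(20)=2971215073, N(19)=4807526976, N(18)=7778742049, N(17)=12586269025, N(16)=20365011074, N(15)=32951280099, N(14)=53316291173, N(13)=86267571272, N(12)=139583862445, N(11)=225851433717, N(10)=365435296162, N(9)=591286729879, N(8)=956722026041, N(7)=1548008755920, N(6)=2504730781961
N(6) = 2504730781961


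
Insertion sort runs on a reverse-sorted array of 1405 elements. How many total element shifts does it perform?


Sum of shifts = 1 + 2 + 3 + ... + 1404
= 1405 * 1404 / 2
= 1972620 / 2
= 986310


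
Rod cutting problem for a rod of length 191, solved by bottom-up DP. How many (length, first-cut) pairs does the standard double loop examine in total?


For each subproblem length i = 1..191, the inner loop considers i possible first cuts.
Total = 1 + 2 + ... + 191
= 191*(191+1)/2
= 191*192/2 = 18336


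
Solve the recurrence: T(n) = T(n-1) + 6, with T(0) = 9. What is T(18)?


Unrolling the recurrence:
T(18) = T(17) + 6
       = T(16) + 6 + 6
       = T(15) + 6*3
       ...
       = T(0) + 6*18
       = 9 + 108 = 117


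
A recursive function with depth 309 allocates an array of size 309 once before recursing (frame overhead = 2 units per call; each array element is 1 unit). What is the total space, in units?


Array allocation: 309 units (allocated once)
Stack frames: 309 deep * 2 per frame = 618 units
Total = 309 + 618 = 927


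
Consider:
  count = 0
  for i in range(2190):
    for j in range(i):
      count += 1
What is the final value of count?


For each i, the inner loop runs i times:
  i=0: inner runs 0 times
  i=1: inner runs 1 time
  i=2: inner runs 2 times
  i=3: inner runs 3 times
  i=4: inner runs 4 times
  i=5: inner runs 5 times
  i=6: inner runs 6 times
  i=7: inner runs 7 times
  ...
Total = 0 + 1 + 2 + ... + 2189 = 2190*(2190-1)/2 = 2396955


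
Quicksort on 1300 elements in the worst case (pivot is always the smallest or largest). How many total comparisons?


In the worst case, each partition step picks the worst pivot:
  Partition 1: 1299 comparisons (n-1 elements to compare)
  Partition 2: 1298 comparisons
  Partition 3: 1297 comparisons
  Partition 4: 1296 comparisons
  Partition 5: 1295 comparisons
  ...
  Last partition: 0 comparisons
Total = (n-1) + (n-2) + ... + 1 + 0 = n*(n-1)/2
= 1300*1299/2 = 844350


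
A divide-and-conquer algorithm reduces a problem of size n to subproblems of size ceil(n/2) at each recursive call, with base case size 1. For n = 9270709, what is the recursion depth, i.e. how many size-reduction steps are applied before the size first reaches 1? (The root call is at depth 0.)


Each step divides the size by 2 (rounding up); after k steps the size is ceil(n/2^k), which equals 1 exactly when 2^k >= n.
So the depth is the smallest k with 2^k >= 9270709, i.e. ceil(log_2(9270709)).
2^23 = 8388608 < 9270709 <= 16777216 = 2^24
Recursion depth = 24


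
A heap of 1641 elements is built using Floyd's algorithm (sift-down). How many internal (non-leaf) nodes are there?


Leaf nodes occupy roughly half the array.
Sift-down is called for each internal node, starting from the last one.
Internal nodes = floor(n/2) = floor(1641/2) = 820


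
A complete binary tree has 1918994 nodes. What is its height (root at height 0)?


In a complete binary tree, level k holds nodes 2^k .. 2^(k+1)-1 (1-indexed).
Height = floor(log2(n)) = floor(log2(1918994)) = 20
Check: 2^20 = 1048576 <= 1918994 < 2097152 = 2^21


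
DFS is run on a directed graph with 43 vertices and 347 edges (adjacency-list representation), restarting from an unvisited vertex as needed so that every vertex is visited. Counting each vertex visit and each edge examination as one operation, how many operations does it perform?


A full DFS traversal processes each vertex exactly once (push/pop on stack).
Each directed edge is examined once.
V = 43, E = 347
V + E = 390


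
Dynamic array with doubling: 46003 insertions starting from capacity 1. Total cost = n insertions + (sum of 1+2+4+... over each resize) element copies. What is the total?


n = 46003
Insertion costs: 46003
Resizes copy 1, 2, 4, ... up to the largest power of 2 that is <= n-1 = 46002, i.e. 32768.
Copy costs = 1 + 2 + 4 + 8 + 16 + 32 + 64 + 128 + 256 + 512 + 1024 + 2048 + 4096 + 8192 + 16384 + 32768 = 65535
Total = 46003 + 65535 = 111538


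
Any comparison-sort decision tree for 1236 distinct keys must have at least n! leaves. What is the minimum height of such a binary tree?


A binary decision tree of height h has at most 2^h leaves and needs at least n! of them, so h >= ceil(log2(n!)).
1236! is far too large to multiply out, so use Stirling's series:
  ln(n!) ~ n ln n - n + (1/2) ln(2 pi n) + 1/(12n)  (error below 1/(360 n^3), negligible here)
  ln(1236) = 7.1196356
  n ln n = 1236 * 7.1196356 = 8799.8696
  (1/2) ln(2 pi * 1236) = (1/2) ln(7766.0170) = 4.4788
  1/(12*1236) = 0.0001
  ln(1236!) ~ 8799.8696 - 1236 + 4.4788 + 0.0001 = 7568.3485
Convert to base 2: log2(1236!) = 7568.3485 / ln 2 = 7568.3485 / 0.69314718 = 10918.8189
ceil(10918.8189) = 10919


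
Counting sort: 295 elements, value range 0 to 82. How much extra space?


n = 295 (output array)
k = 83 (count array for 83 distinct values)
Extra space = 295 + 83 = 378


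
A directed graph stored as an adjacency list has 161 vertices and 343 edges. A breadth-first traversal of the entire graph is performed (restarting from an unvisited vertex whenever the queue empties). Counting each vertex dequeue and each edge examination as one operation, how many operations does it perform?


A full BFS traversal dequeues each vertex once and examines each edge once.
Vertex visits: 161
Edge visits: 343
V + E = 161 + 343 = 504


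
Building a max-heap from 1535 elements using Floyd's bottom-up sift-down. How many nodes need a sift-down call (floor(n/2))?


In a heap of 1535 elements (0-indexed array):
  Last element index: 1534
  Parent of last element: floor((1534 - 1) / 2) = 766
  Internal nodes: indices 0 to 766
  Count = floor(1535/2) = 767


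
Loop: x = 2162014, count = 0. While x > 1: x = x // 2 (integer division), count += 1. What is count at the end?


The variable x halves each step:
x = 2162014 -> 1081007 -> 540503 -> 270251 -> 135125 -> 67562 -> 33781 -> 16890 -> 8445 -> 4222 -> 2111 -> 1055 -> 527 -> 263 -> 131 -> 65 -> 32 -> 16 -> 8 -> 4 -> 2 -> 1
Number of halvings = floor(log2(2162014)) = 21


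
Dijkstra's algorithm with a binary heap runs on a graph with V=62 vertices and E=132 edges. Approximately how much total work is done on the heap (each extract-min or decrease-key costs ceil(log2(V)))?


Dijkstra with a binary heap: each vertex is extracted once, each edge may relax once.
Each heap operation costs O(log V).
V + E = 62 + 132 = 194
ceil(log2(62)) = 6 (since 2^5 = 32 < 62 <= 64 = 2^6)
Total heap work = (V+E) * ceil(log2(V)) = 194 * 6 = 1164


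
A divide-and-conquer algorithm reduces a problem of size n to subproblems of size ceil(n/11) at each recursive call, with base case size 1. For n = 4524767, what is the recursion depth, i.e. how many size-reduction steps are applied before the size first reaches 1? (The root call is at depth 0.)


Each step divides the size by 11 (rounding up); after k steps the size is ceil(n/11^k), which equals 1 exactly when 11^k >= n.
So the depth is the smallest k with 11^k >= 4524767, i.e. ceil(log_11(4524767)).
11^6 = 1771561 < 4524767 <= 19487171 = 11^7
Recursion depth = 7


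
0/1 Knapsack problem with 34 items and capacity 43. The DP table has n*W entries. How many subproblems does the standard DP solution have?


The DP table is indexed by (item, capacity).
Rows: 34 items
Columns: 43 capacity values (1 to W)
Total subproblems = 34 * 43 = 1462


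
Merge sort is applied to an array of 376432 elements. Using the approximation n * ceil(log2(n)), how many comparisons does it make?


Merge sort divides the array into halves recursively.
Number of levels = ceil(log2(376432)) = 19
At each level, approximately n = 376432 comparisons are needed for merging.
Total comparisons ~ n * ceil(log2(n)) = 376432 * 19 = 7152208


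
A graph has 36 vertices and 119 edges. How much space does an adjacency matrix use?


Adjacency matrix: V x V grid of entries
Space = V^2 = 36^2 = 36 * 36 = 1296


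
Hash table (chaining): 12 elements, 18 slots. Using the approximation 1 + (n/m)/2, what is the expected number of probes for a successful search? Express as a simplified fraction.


Computing expected probes:
alpha = 12/18
= 1 + alpha/2
= 1 + 12/(2*18)
= (2*18 + 12) / (2*18)
= 48/36 = 4/3


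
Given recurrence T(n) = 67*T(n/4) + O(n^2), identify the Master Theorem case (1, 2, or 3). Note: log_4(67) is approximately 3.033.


Master Theorem parameters: a=67, b=4, c=2
log_b(a) = 3.033
Compare b^c with a: 4^2 = 16 < 67, so c < log_b(a).
Comparing c=2 vs log_b(a)=3.033:
2 < 3.033 => Case 1
Result: T(n) = O(n^(log_4 67)) ~ O(n^3.033)
Master Theorem case = 1


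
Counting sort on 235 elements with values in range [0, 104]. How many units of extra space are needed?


Output array size: 235 (to store sorted result)
Count array size: 105 (one slot per possible value, range 0 to 104)
Total extra space = 235 + 105 = 340


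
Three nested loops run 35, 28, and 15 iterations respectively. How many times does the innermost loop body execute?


Loop 1 (outermost): 35 iterations
Loop 2 (middle): 28 iterations per outer
Loop 3 (innermost): 15 iterations per middle
Total = 35 * 28 * 15 = 14700


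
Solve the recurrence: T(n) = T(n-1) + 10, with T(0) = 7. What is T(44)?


Unrolling the recurrence:
T(44) = T(43) + 10
       = T(42) + 10 + 10
       = T(41) + 10*3
       ...
       = T(0) + 10*44
       = 7 + 440 = 447


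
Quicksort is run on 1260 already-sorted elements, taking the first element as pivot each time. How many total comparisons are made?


Sum of comparisons per partition:
1259 + 1258 + ... + 1 + 0
= 1260 * (1260 - 1) / 2
= 1260 * 1259 / 2
= 793170


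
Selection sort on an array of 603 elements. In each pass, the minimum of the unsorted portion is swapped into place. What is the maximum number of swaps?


Selection sort performs one swap per pass:
  Pass 1: find min in positions 0 to 602, swap with position 0
  Pass 2: find min in positions 1 to 602, swap with position 1
  Pass 3: find min in positions 2 to 602, swap with position 2
  Pass 4: find min in positions 3 to 602, swap with position 3
  Pass 5: find min in positions 4 to 602, swap with position 4
  ... (597 more passes)
Total passes (and swaps) = n - 1 = 603 - 1 = 602


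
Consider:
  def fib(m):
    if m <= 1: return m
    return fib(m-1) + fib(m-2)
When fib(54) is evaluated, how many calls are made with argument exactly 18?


Let N(m) = number of times fib(m) is called while evaluating fib(54).
N(54) = 1 (the initial call).
N(53) = 1 (only fib(54) calls it).
For 1 <= m <= 52: fib(m) is called by fib(m+1) and fib(m+2), so
  N(m) = N(m+1) + N(m+2).
fib(0) is called only by fib(2), so N(0) = N(2).
Walk down from m=54:
  N(54)=1, N(53)=1, N(52)=2, N(51)=3, N(50)=5, N(49)=8, N(48)=13, N(47)=21, N(46)=34, N(45)=55, N(44)=89, N(43)=144, N(42)=233, N(41)=377, N(40)=610, N(39)=987, N(38)=1597, N(37)=2584, N(36)=4181, N(35)=6765, N(34)=10946, N(33)=17711, N(32)=28657, N(31)=46368, N(30)=75025, N(29)=121393, N(28)=196418, N(27)=317811, N(26)=514229, N(25)=832040, N(24)=1346269, N(23)=2178309, N(22)=3524578, N(21)=5702887, N(20)=9227465, N(19)=14930352, N(18)=24157817
N(18) = 24157817


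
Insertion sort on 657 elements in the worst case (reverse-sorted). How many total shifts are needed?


In the worst case (reverse-sorted), each element shifts past all previous:
  Element 1: 1 shifts
  Element 2: 2 shifts
  Element 3: 3 shifts
  Element 4: 4 shifts
  Element 5: 5 shifts
  ...
  Element 656: 656 shifts
Total = 1 + 2 + ... + 656
= 657*(657-1)/2 = 215496


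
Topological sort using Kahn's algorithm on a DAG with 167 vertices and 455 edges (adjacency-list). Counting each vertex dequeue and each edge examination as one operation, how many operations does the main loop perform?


Kahn's algorithm:
  1. Compute in-degrees: O(V + E)
  2. Process queue: each vertex dequeued once (O(V))
     each edge examined once (O(E))
Total = V + E = 167 + 455 = 622


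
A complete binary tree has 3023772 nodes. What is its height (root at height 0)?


In a complete binary tree, level k holds nodes 2^k .. 2^(k+1)-1 (1-indexed).
Height = floor(log2(n)) = floor(log2(3023772)) = 21
Check: 2^21 = 2097152 <= 3023772 < 4194304 = 2^22


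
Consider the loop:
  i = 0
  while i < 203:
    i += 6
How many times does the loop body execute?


Starting at i = 0, each iteration adds 6.
Iterations until i >= 203:
  Iteration 1: i = 0 -> i = 6
  Iteration 2: i = 6 -> i = 12
  Iteration 3: i = 12 -> i = 18
  Iteration 4: i = 18 -> i = 24
  Iteration 5: i = 24 -> i = 30
  Iteration 6: i = 30 -> i = 36
  Iteration 7: i = 36 -> i = 42
  Iteration 8: i = 42 -> i = 48
  ... continuing ...
Total iterations = ceil(203/6) = 34


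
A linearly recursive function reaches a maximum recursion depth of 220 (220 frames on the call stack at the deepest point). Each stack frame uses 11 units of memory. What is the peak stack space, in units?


Maximum recursion depth = 220 frames
Memory per frame = 11 units
Total stack space = depth * frame_size
= 220 * 11 = 2420


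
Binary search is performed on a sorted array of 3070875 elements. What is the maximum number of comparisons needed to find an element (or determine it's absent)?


Binary search halves the search space each comparison:
  Step 1: search space = 3070875 -> 1535437
  Step 2: search space = 1535437 -> 767718
  Step 3: search space = 767718 -> 383859
  Step 4: search space = 383859 -> 191929
  Step 5: search space = 191929 -> 95964
  Step 6: search space = 95964 -> 47982
  Step 7: search space = 47982 -> 23991
  Step 8: search space = 23991 -> 11995
  Step 9: search space = 11995 -> 5997
  Step 10: search space = 5997 -> 2998
  Step 11: search space = 2998 -> 1499
  Step 12: search space = 1499 -> 749
  Step 13: search space = 749 -> 374
  Step 14: search space = 374 -> 187
  Step 15: search space = 187 -> 93
  Step 16: search space = 93 -> 46
  Step 17: search space = 46 -> 23
  Step 18: search space = 23 -> 11
  Step 19: search space = 11 -> 5
  Step 20: search space = 5 -> 2
  Step 21: search space = 2 -> 1
  Step 22: search space = 1 (final check)
Maximum comparisons = floor(log2(3070875)) + 1 = 21 + 1 = 22


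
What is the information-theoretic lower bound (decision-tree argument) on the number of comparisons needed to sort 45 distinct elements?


A binary decision tree of height h has at most 2^h leaves and needs at least n! of them, so h >= ceil(log2(n!)).
45! is far too large to multiply out, so use Stirling's series:
  ln(n!) ~ n ln n - n + (1/2) ln(2 pi n) + 1/(12n)  (error below 1/(360 n^3), negligible here)
  ln(45) = 3.8066625
  n ln n = 45 * 3.8066625 = 171.2998
  (1/2) ln(2 pi * 45) = (1/2) ln(282.7433) = 2.8223
  1/(12*45) = 0.0019
  ln(45!) ~ 171.2998 - 45 + 2.8223 + 0.0019 = 129.1240
Convert to base 2: log2(45!) = 129.1240 / ln 2 = 129.1240 / 0.69314718 = 186.2866
ceil(186.2866) = 187


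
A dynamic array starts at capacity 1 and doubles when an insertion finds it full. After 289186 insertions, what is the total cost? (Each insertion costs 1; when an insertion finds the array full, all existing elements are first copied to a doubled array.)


Insertion cost: 289186 (one per element)
Resizes occur just before inserting elements 2, 3, 5, 9, ...
Elements copied at each resize: 1 + 2 + 4 + 8 + 16 + 32 + 64 + 128 + 256 + 512 + 1024 + 2048 + 4096 + 8192 + 16384 + 32768 + 65536 + 131072 + 262144
Sum of copies = 524287 (geometric series: 2^k - 1)
Total = 289186 + 524287 = 813473


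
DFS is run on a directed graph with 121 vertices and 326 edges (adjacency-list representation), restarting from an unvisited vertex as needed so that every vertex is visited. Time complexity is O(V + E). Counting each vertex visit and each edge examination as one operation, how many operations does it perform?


A full DFS traversal processes each vertex exactly once (push/pop on stack).
Each directed edge is examined once.
V = 121, E = 326
V + E = 447


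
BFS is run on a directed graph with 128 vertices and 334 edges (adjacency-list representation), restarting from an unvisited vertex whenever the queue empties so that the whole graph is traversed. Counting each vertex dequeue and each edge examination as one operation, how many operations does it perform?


A full BFS traversal dequeues each vertex exactly once and examines each directed edge exactly once.
V = 128 (vertex processing cost)
E = 334 (edge examination cost)
Total operations proportional to V + E = 128 + 334 = 462


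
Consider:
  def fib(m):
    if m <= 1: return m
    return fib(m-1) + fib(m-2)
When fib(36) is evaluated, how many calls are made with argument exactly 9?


Let N(m) = number of times fib(m) is called while evaluating fib(36).
N(36) = 1 (the initial call).
N(35) = 1 (only fib(36) calls it).
For 1 <= m <= 34: fib(m) is called by fib(m+1) and fib(m+2), so
  N(m) = N(m+1) + N(m+2).
fib(0) is called only by fib(2), so N(0) = N(2).
Walk down from m=36:
  N(36)=1, N(35)=1, N(34)=2, N(33)=3, N(32)=5, N(31)=8, N(30)=13, N(29)=21, N(28)=34, N(27)=55, N(26)=89, N(25)=144, N(24)=233, N(23)=377, N(22)=610, N(21)=987, N(20)=1597, N(19)=2584, N(18)=4181, N(17)=6765, N(16)=10946, N(15)=17711, N(14)=28657, N(13)=46368, N(12)=75025, N(11)=121393, N(10)=196418, N(9)=317811
N(9) = 317811


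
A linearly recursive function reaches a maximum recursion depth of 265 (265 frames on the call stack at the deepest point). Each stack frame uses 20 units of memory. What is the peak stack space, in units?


Maximum recursion depth = 265 frames
Memory per frame = 20 units
Total stack space = depth * frame_size
= 265 * 20 = 5300


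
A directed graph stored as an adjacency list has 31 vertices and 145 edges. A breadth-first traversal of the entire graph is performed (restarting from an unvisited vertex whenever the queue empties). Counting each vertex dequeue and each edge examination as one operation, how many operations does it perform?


A full BFS traversal dequeues each vertex once and examines each edge once.
Vertex visits: 31
Edge visits: 145
V + E = 31 + 145 = 176


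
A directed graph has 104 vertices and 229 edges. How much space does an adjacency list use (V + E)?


Adjacency list: one list head per vertex + one entry per edge
Vertex heads: 104
Edge entries: 229
Total = 104 + 229 = 333


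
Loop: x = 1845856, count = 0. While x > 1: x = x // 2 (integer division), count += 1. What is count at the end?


The variable x halves each step:
x = 1845856 -> 922928 -> 461464 -> 230732 -> 115366 -> 57683 -> 28841 -> 14420 -> 7210 -> 3605 -> 1802 -> 901 -> 450 -> 225 -> 112 -> 56 -> 28 -> 14 -> 7 -> 3 -> 1
Number of halvings = floor(log2(1845856)) = 20


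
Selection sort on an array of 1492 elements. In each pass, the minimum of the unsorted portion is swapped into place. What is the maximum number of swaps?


Selection sort performs one swap per pass:
  Pass 1: find min in positions 0 to 1491, swap with position 0
  Pass 2: find min in positions 1 to 1491, swap with position 1
  Pass 3: find min in positions 2 to 1491, swap with position 2
  Pass 4: find min in positions 3 to 1491, swap with position 3
  Pass 5: find min in positions 4 to 1491, swap with position 4
  ... (1486 more passes)
Total passes (and swaps) = n - 1 = 1492 - 1 = 1491


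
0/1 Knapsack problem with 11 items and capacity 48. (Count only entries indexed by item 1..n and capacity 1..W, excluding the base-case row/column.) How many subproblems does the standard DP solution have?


The DP table is indexed by (item, capacity).
Rows: 11 items
Columns: 48 capacity values (1 to W)
Total subproblems = 11 * 48 = 528


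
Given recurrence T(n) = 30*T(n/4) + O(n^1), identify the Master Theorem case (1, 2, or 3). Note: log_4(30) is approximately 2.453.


Master Theorem parameters: a=30, b=4, c=1
log_b(a) = 2.453
Compare b^c with a: 4^1 = 4 < 30, so c < log_b(a).
Comparing c=1 vs log_b(a)=2.453:
1 < 2.453 => Case 1
Result: T(n) = O(n^(log_4 30)) ~ O(n^2.453)
Master Theorem case = 1


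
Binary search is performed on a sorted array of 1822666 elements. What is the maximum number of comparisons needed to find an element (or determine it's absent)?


Binary search halves the search space each comparison:
  Step 1: search space = 1822666 -> 911333
  Step 2: search space = 911333 -> 455666
  Step 3: search space = 455666 -> 227833
  Step 4: search space = 227833 -> 113916
  Step 5: search space = 113916 -> 56958
  Step 6: search space = 56958 -> 28479
  Step 7: search space = 28479 -> 14239
  Step 8: search space = 14239 -> 7119
  Step 9: search space = 7119 -> 3559
  Step 10: search space = 3559 -> 1779
  Step 11: search space = 1779 -> 889
  Step 12: search space = 889 -> 444
  Step 13: search space = 444 -> 222
  Step 14: search space = 222 -> 111
  Step 15: search space = 111 -> 55
  Step 16: search space = 55 -> 27
  Step 17: search space = 27 -> 13
  Step 18: search space = 13 -> 6
  Step 19: search space = 6 -> 3
  Step 20: search space = 3 -> 1
  Step 21: search space = 1 (final check)
Maximum comparisons = floor(log2(1822666)) + 1 = 20 + 1 = 21


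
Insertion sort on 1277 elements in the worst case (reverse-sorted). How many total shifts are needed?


In the worst case (reverse-sorted), each element shifts past all previous:
  Element 1: 1 shifts
  Element 2: 2 shifts
  Element 3: 3 shifts
  Element 4: 4 shifts
  Element 5: 5 shifts
  ...
  Element 1276: 1276 shifts
Total = 1 + 2 + ... + 1276
= 1277*(1277-1)/2 = 814726


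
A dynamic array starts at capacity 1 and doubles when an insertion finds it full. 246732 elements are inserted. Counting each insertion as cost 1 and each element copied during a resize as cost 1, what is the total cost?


n = 246732
Insertion costs: 246732
Resizes copy 1, 2, 4, ... up to the largest power of 2 that is <= n-1 = 246731, i.e. 131072.
Copy costs = 1 + 2 + 4 + 8 + 16 + 32 + 64 + 128 + 256 + 512 + 1024 + 2048 + 4096 + 8192 + 16384 + 32768 + 65536 + 131072 = 262143
Total = 246732 + 262143 = 508875


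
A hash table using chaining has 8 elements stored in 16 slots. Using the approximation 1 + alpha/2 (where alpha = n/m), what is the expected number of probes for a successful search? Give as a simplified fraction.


Load factor alpha = n/m = 8/16
Expected probes = 1 + alpha/2 = 1 + 8/(2*16)
= 1 + 8/32
= 32/32 + 8/32
= 40/32
Simplify: 5/4


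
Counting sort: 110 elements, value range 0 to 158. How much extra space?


n = 110 (output array)
k = 159 (count array for 159 distinct values)
Extra space = 110 + 159 = 269


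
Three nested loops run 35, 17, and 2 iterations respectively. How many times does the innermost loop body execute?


Loop 1 (outermost): 35 iterations
Loop 2 (middle): 17 iterations per outer
Loop 3 (innermost): 2 iterations per middle
Total = 35 * 17 * 2 = 1190


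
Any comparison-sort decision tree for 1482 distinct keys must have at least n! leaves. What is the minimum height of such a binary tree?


A binary decision tree of height h has at most 2^h leaves and needs at least n! of them, so h >= ceil(log2(n!)).
1482! is far too large to multiply out, so use Stirling's series:
  ln(n!) ~ n ln n - n + (1/2) ln(2 pi n) + 1/(12n)  (error below 1/(360 n^3), negligible here)
  ln(1482) = 7.3011478
  n ln n = 1482 * 7.3011478 = 10820.3010
  (1/2) ln(2 pi * 1482) = (1/2) ln(9311.6806) = 4.5695
  1/(12*1482) = 0.0001
  ln(1482!) ~ 10820.3010 - 1482 + 4.5695 + 0.0001 = 9342.8706
Convert to base 2: log2(1482!) = 9342.8706 / ln 2 = 9342.8706 / 0.69314718 = 13478.9131
ceil(13478.9131) = 13479
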